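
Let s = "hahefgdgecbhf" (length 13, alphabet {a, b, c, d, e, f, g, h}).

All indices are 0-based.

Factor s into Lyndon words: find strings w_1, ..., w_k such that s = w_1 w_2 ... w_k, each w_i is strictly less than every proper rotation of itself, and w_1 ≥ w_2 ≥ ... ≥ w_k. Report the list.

emit factor 1: 'h' (i=0, period=1)
emit factor 2: 'ahefgdgecbhf' (i=1, period=12)

["h", "ahefgdgecbhf"]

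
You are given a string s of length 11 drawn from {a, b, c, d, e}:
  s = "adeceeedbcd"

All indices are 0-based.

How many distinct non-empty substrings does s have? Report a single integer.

rank | idx | suffix
   0 |   0 | adeceeedbcd
   1 |   8 | bcd
   2 |   9 | cd
   3 |   3 | ceeedbcd
   4 |  10 | d
   5 |   7 | dbcd
   6 |   1 | deceeedbcd
   7 |   2 | eceeedbcd
   8 |   6 | edbcd
   9 |   5 | eedbcd
  10 |   4 | eeedbcd

SA = [0, 8, 9, 3, 10, 7, 1, 2, 6, 5, 4]
rank  pair      lcp
   1  s[0:],s[8:]  0  ''
   2  s[8:],s[9:]  0  ''
   3  s[9:],s[3:]  1  'c'
   4  s[3:],s[10:]  0  ''
   5  s[10:],s[7:]  1  'd'
   6  s[7:],s[1:]  1  'd'
   7  s[1:],s[2:]  0  ''
   8  s[2:],s[6:]  1  'e'
   9  s[6:],s[5:]  1  'e'
  10  s[5:],s[4:]  2  'ee'

n(n+1)/2 = 11·12/2 = 66
Σ LCP = 0 + 0 + 0 + 1 + 0 + 1 + 1 + 0 + 1 + 1 + 2 = 7
distinct = 66 − 7 = 59

59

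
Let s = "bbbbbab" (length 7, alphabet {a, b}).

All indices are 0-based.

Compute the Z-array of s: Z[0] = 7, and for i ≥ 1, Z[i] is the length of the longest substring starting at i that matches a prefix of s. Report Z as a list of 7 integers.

[7, 4, 3, 2, 1, 0, 1]

Z[0]=7
i=1: fresh scan; Z[1]=4 extend→box=[1,5)
i=2: min(r-i=3, Z[1]=4)=3; Z[2]=3
i=3: min(r-i=2, Z[2]=3)=2; Z[3]=2
i=4: min(r-i=1, Z[3]=2)=1; Z[4]=1
i=5: fresh scan; Z[5]=0
i=6: fresh scan; Z[6]=1 extend→box=[6,7)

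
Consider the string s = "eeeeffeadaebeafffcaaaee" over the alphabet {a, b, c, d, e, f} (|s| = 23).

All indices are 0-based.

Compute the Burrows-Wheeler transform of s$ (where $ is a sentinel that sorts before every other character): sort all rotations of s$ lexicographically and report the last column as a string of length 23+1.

rank  rotation                  last
    0  $eeeeffeadaebeafffcaaaee  e
    1  aaaee$eeeeffeadaebeafffc  c
    2  aaee$eeeeffeadaebeafffca  a
    3  adaebeafffcaaaee$eeeeffe  e
    4  aebeafffcaaaee$eeeeffead  d
    5  aee$eeeeffeadaebeafffcaa  a
    6  afffcaaaee$eeeeffeadaebe  e
    7  beafffcaaaee$eeeeffeadae  e
    8  caaaee$eeeeffeadaebeafff  f
    9  daebeafffcaaaee$eeeeffea  a
   10  e$eeeeffeadaebeafffcaaae  e
   11  eadaebeafffcaaaee$eeeeff  f
   12  eafffcaaaee$eeeeffeadaeb  b
   13  ebeafffcaaaee$eeeeffeada  a
   14  ee$eeeeffeadaebeafffcaaa  a
   15  eeeeffeadaebeafffcaaaee$  $
   16  eeeffeadaebeafffcaaaee$e  e
   17  eeffeadaebeafffcaaaee$ee  e
   18  effeadaebeafffcaaaee$eee  e
   19  fcaaaee$eeeeffeadaebeaff  f
   20  feadaebeafffcaaaee$eeeef  f
   21  ffcaaaee$eeeeffeadaebeaf  f
   22  ffeadaebeafffcaaaee$eeee  e
   23  fffcaaaee$eeeeffeadaebea  a

ecaedaeefaefbaa$eeefffea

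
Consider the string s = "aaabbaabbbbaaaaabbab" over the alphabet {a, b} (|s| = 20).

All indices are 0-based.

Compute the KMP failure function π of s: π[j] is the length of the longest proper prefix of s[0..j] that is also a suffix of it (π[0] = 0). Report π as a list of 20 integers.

π[0] = 0
j=1 s[j]='a': π[1]=1 (border 'a')
j=2 s[j]='a': π[2]=2 (border 'aa')
j=3 s[j]='b': k: 2→1→0; π[3]=0 (border '')
j=4 s[j]='b': π[4]=0 (border '')
j=5 s[j]='a': π[5]=1 (border 'a')
j=6 s[j]='a': π[6]=2 (border 'aa')
j=7 s[j]='b': k: 2→1→0; π[7]=0 (border '')
j=8 s[j]='b': π[8]=0 (border '')
j=9 s[j]='b': π[9]=0 (border '')
j=10 s[j]='b': π[10]=0 (border '')
j=11 s[j]='a': π[11]=1 (border 'a')
j=12 s[j]='a': π[12]=2 (border 'aa')
j=13 s[j]='a': π[13]=3 (border 'aaa')
j=14 s[j]='a': k: 3→2; π[14]=3 (border 'aaa')
j=15 s[j]='a': k: 3→2; π[15]=3 (border 'aaa')
j=16 s[j]='b': π[16]=4 (border 'aaab')
j=17 s[j]='b': π[17]=5 (border 'aaabb')
j=18 s[j]='a': π[18]=6 (border 'aaabba')
j=19 s[j]='b': k: 6→1→0; π[19]=0 (border '')

[0, 1, 2, 0, 0, 1, 2, 0, 0, 0, 0, 1, 2, 3, 3, 3, 4, 5, 6, 0]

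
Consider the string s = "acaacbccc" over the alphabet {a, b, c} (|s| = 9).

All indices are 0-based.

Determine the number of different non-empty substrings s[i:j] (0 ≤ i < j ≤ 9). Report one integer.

37

rank | idx | suffix
   0 |   2 | aacbccc
   1 |   0 | acaacbccc
   2 |   3 | acbccc
   3 |   5 | bccc
   4 |   8 | c
   5 |   1 | caacbccc
   6 |   4 | cbccc
   7 |   7 | cc
   8 |   6 | ccc

SA = [2, 0, 3, 5, 8, 1, 4, 7, 6]
i: (SA[i-1],SA[i]) lcp shared
  1: (2,0) 1 'a'
  2: (0,3) 2 'ac'
  3: (3,5) 0 ''
  4: (5,8) 0 ''
  5: (8,1) 1 'c'
  6: (1,4) 1 'c'
  7: (4,7) 1 'c'
  8: (7,6) 2 'cc'

n(n+1)/2 = 9·10/2 = 45
Σ LCP = 0 + 1 + 2 + 0 + 0 + 1 + 1 + 1 + 2 = 8
distinct = 45 − 8 = 37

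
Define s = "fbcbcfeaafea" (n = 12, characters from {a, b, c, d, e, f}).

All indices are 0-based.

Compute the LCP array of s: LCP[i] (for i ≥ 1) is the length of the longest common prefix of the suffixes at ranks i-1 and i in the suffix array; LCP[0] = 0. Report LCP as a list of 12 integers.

[0, 1, 1, 0, 2, 0, 1, 0, 2, 0, 1, 3]

rank→(start, suffix):
  0 → (11, 'a')
  1 → (7, 'aafea')
  2 → (8, 'afea')
  3 → (1, 'bcbcfeaafea')
  4 → (3, 'bcfeaafea')
  5 → (2, 'cbcfeaafea')
  6 → (4, 'cfeaafea')
  7 → (10, 'ea')
  8 → (6, 'eaafea')
  9 → (0, 'fbcbcfeaafea')
  10 → (9, 'fea')
  11 → (5, 'feaafea')

SA = [11, 7, 8, 1, 3, 2, 4, 10, 6, 0, 9, 5]
i: (SA[i-1],SA[i]) lcp shared
  1: (11,7) 1 'a'
  2: (7,8) 1 'a'
  3: (8,1) 0 ''
  4: (1,3) 2 'bc'
  5: (3,2) 0 ''
  6: (2,4) 1 'c'
  7: (4,10) 0 ''
  8: (10,6) 2 'ea'
  9: (6,0) 0 ''
  10: (0,9) 1 'f'
  11: (9,5) 3 'fea'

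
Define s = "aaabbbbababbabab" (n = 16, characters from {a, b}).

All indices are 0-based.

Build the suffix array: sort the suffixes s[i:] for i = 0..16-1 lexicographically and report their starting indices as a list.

rank→(start, suffix):
  0 → (0, 'aaabbbbababbabab')
  1 → (1, 'aabbbbababbabab')
  2 → (14, 'ab')
  3 → (12, 'abab')
  4 → (7, 'ababbabab')
  5 → (9, 'abbabab')
  6 → (2, 'abbbbababbabab')
  7 → (15, 'b')
  8 → (13, 'bab')
  9 → (11, 'babab')
  10 → (6, 'bababbabab')
  11 → (8, 'babbabab')
  12 → (10, 'bbabab')
  13 → (5, 'bbababbabab')
  14 → (4, 'bbbababbabab')
  15 → (3, 'bbbbababbabab')

[0, 1, 14, 12, 7, 9, 2, 15, 13, 11, 6, 8, 10, 5, 4, 3]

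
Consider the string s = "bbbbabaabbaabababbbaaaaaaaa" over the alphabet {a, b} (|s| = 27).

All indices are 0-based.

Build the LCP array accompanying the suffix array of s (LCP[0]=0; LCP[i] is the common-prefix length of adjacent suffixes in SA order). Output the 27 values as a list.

[0, 1, 2, 3, 4, 5, 6, 7, 2, 3, 1, 3, 4, 2, 3, 0, 3, 4, 2, 4, 3, 1, 4, 3, 2, 4, 3]

rank→(start, suffix):
  0 → (26, 'a')
  1 → (25, 'aa')
  2 → (24, 'aaa')
  3 → (23, 'aaaa')
  4 → (22, 'aaaaa')
  5 → (21, 'aaaaaa')
  6 → (20, 'aaaaaaa')
  7 → (19, 'aaaaaaaa')
  8 → (10, 'aabababbbaaaaaaaa')
  9 → (6, 'aabbaabababbbaaaaaaaa')
  10 → (4, 'abaabbaabababbbaaaaaaaa')
  11 → (11, 'abababbbaaaaaaaa')
  12 → (13, 'ababbbaaaaaaaa')
  13 → (7, 'abbaabababbbaaaaaaaa')
  14 → (15, 'abbbaaaaaaaa')
  15 → (18, 'baaaaaaaa')
  16 → (9, 'baabababbbaaaaaaaa')
  17 → (5, 'baabbaabababbbaaaaaaaa')
  18 → (3, 'babaabbaabababbbaaaaaaaa')
  19 → (12, 'bababbbaaaaaaaa')
  20 → (14, 'babbbaaaaaaaa')
  21 → (17, 'bbaaaaaaaa')
  22 → (8, 'bbaabababbbaaaaaaaa')
  23 → (2, 'bbabaabbaabababbbaaaaaaaa')
  24 → (16, 'bbbaaaaaaaa')
  25 → (1, 'bbbabaabbaabababbbaaaaaaaa')
  26 → (0, 'bbbbabaabbaabababbbaaaaaaaa')

SA = [26, 25, 24, 23, 22, 21, 20, 19, 10, 6, 4, 11, 13, 7, 15, 18, 9, 5, 3, 12, 14, 17, 8, 2, 16, 1, 0]
rank  pair      lcp
   1  s[26:],s[25:]  1  'a'
   2  s[25:],s[24:]  2  'aa'
   3  s[24:],s[23:]  3  'aaa'
   4  s[23:],s[22:]  4  'aaaa'
   5  s[22:],s[21:]  5  'aaaaa'
   6  s[21:],s[20:]  6  'aaaaaa'
   7  s[20:],s[19:]  7  'aaaaaaa'
   8  s[19:],s[10:]  2  'aa'
   9  s[10:],s[6:]  3  'aab'
  10  s[6:],s[4:]  1  'a'
  11  s[4:],s[11:]  3  'aba'
  12  s[11:],s[13:]  4  'abab'
  13  s[13:],s[7:]  2  'ab'
  14  s[7:],s[15:]  3  'abb'
  15  s[15:],s[18:]  0  ''
  16  s[18:],s[9:]  3  'baa'
  17  s[9:],s[5:]  4  'baab'
  18  s[5:],s[3:]  2  'ba'
  19  s[3:],s[12:]  4  'baba'
  20  s[12:],s[14:]  3  'bab'
  21  s[14:],s[17:]  1  'b'
  22  s[17:],s[8:]  4  'bbaa'
  23  s[8:],s[2:]  3  'bba'
  24  s[2:],s[16:]  2  'bb'
  25  s[16:],s[1:]  4  'bbba'
  26  s[1:],s[0:]  3  'bbb'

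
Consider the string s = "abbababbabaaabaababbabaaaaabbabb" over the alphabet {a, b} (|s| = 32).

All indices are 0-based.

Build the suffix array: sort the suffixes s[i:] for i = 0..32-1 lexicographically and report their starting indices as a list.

[22, 23, 10, 24, 11, 14, 25, 20, 8, 12, 15, 3, 29, 17, 5, 0, 26, 31, 21, 9, 13, 19, 7, 2, 28, 16, 4, 30, 18, 6, 1, 27]

sorted suffixes:
  #0 SA[0]=22  'aaaaabbabb'
  #1 SA[1]=23  'aaaabbabb'
  #2 SA[2]=10  'aaabaababbabaaaaabbabb'
  #3 SA[3]=24  'aaabbabb'
  #4 SA[4]=11  'aabaababbabaaaaabbabb'
  #5 SA[5]=14  'aababbabaaaaabbabb'
  #6 SA[6]=25  'aabbabb'
  #7 SA[7]=20  'abaaaaabbabb'
  #8 SA[8]=8  'abaaabaababbabaaaaabbabb'
  #9 SA[9]=12  'abaababbabaaaaabbabb'
  #10 SA[10]=15  'ababbabaaaaabbabb'
  #11 SA[11]=3  'ababbabaaabaababbabaaaaabbabb'
  #12 SA[12]=29  'abb'
  #13 SA[13]=17  'abbabaaaaabbabb'
  #14 SA[14]=5  'abbabaaabaababbabaaaaabbabb'
  #15 SA[15]=0  'abbababbabaaabaababbabaaaaabbabb'
  #16 SA[16]=26  'abbabb'
  #17 SA[17]=31  'b'
  #18 SA[18]=21  'baaaaabbabb'
  #19 SA[19]=9  'baaabaababbabaaaaabbabb'
  #20 SA[20]=13  'baababbabaaaaabbabb'
  #21 SA[21]=19  'babaaaaabbabb'
  #22 SA[22]=7  'babaaabaababbabaaaaabbabb'
  #23 SA[23]=2  'bababbabaaabaababbabaaaaabbabb'
  #24 SA[24]=28  'babb'
  #25 SA[25]=16  'babbabaaaaabbabb'
  #26 SA[26]=4  'babbabaaabaababbabaaaaabbabb'
  #27 SA[27]=30  'bb'
  #28 SA[28]=18  'bbabaaaaabbabb'
  #29 SA[29]=6  'bbabaaabaababbabaaaaabbabb'
  #30 SA[30]=1  'bbababbabaaabaababbabaaaaabbabb'
  #31 SA[31]=27  'bbabb'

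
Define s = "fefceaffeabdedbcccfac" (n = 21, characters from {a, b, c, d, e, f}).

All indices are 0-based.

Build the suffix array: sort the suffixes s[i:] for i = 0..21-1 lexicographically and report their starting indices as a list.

sorted suffixes:
  #0 SA[0]=9  'abdedbcccfac'
  #1 SA[1]=19  'ac'
  #2 SA[2]=5  'affeabdedbcccfac'
  #3 SA[3]=14  'bcccfac'
  #4 SA[4]=10  'bdedbcccfac'
  #5 SA[5]=20  'c'
  #6 SA[6]=15  'cccfac'
  #7 SA[7]=16  'ccfac'
  #8 SA[8]=3  'ceaffeabdedbcccfac'
  #9 SA[9]=17  'cfac'
  #10 SA[10]=13  'dbcccfac'
  #11 SA[11]=11  'dedbcccfac'
  #12 SA[12]=8  'eabdedbcccfac'
  #13 SA[13]=4  'eaffeabdedbcccfac'
  #14 SA[14]=12  'edbcccfac'
  #15 SA[15]=1  'efceaffeabdedbcccfac'
  #16 SA[16]=18  'fac'
  #17 SA[17]=2  'fceaffeabdedbcccfac'
  #18 SA[18]=7  'feabdedbcccfac'
  #19 SA[19]=0  'fefceaffeabdedbcccfac'
  #20 SA[20]=6  'ffeabdedbcccfac'

[9, 19, 5, 14, 10, 20, 15, 16, 3, 17, 13, 11, 8, 4, 12, 1, 18, 2, 7, 0, 6]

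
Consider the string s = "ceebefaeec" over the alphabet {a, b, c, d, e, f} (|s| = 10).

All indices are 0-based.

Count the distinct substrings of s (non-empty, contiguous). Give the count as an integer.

49

rank | idx | suffix
   0 |   6 | aeec
   1 |   3 | befaeec
   2 |   9 | c
   3 |   0 | ceebefaeec
   4 |   2 | ebefaeec
   5 |   8 | ec
   6 |   1 | eebefaeec
   7 |   7 | eec
   8 |   4 | efaeec
   9 |   5 | faeec

SA = [6, 3, 9, 0, 2, 8, 1, 7, 4, 5]
rank  pair      lcp
   1  s[6:],s[3:]  0  ''
   2  s[3:],s[9:]  0  ''
   3  s[9:],s[0:]  1  'c'
   4  s[0:],s[2:]  0  ''
   5  s[2:],s[8:]  1  'e'
   6  s[8:],s[1:]  1  'e'
   7  s[1:],s[7:]  2  'ee'
   8  s[7:],s[4:]  1  'e'
   9  s[4:],s[5:]  0  ''

n(n+1)/2 = 10·11/2 = 55
Σ LCP = 0 + 0 + 0 + 1 + 0 + 1 + 1 + 2 + 1 + 0 = 6
distinct = 55 − 6 = 49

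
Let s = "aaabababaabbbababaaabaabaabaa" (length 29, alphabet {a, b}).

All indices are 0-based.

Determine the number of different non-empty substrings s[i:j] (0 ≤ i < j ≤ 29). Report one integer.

rank→(start, suffix):
  0 → (28, 'a')
  1 → (27, 'aa')
  2 → (17, 'aaabaabaabaa')
  3 → (0, 'aaabababaabbbababaaabaabaabaa')
  4 → (24, 'aabaa')
  5 → (21, 'aabaabaa')
  6 → (18, 'aabaabaabaa')
  7 → (1, 'aabababaabbbababaaabaabaabaa')
  8 → (8, 'aabbbababaaabaabaabaa')
  9 → (25, 'abaa')
  10 → (15, 'abaaabaabaabaa')
  11 → (22, 'abaabaa')
  12 → (19, 'abaabaabaa')
  13 → (6, 'abaabbbababaaabaabaabaa')
  14 → (13, 'ababaaabaabaabaa')
  15 → (4, 'ababaabbbababaaabaabaabaa')
  16 → (2, 'abababaabbbababaaabaabaabaa')
  17 → (9, 'abbbababaaabaabaabaa')
  18 → (26, 'baa')
  19 → (16, 'baaabaabaabaa')
  20 → (23, 'baabaa')
  21 → (20, 'baabaabaa')
  22 → (7, 'baabbbababaaabaabaabaa')
  23 → (14, 'babaaabaabaabaa')
  24 → (5, 'babaabbbababaaabaabaabaa')
  25 → (12, 'bababaaabaabaabaa')
  26 → (3, 'bababaabbbababaaabaabaabaa')
  27 → (11, 'bbababaaabaabaabaa')
  28 → (10, 'bbbababaaabaabaabaa')

SA = [28, 27, 17, 0, 24, 21, 18, 1, 8, 25, 15, 22, 19, 6, 13, 4, 2, 9, 26, 16, 23, 20, 7, 14, 5, 12, 3, 11, 10]
i: (SA[i-1],SA[i]) lcp shared
  1: (28,27) 1 'a'
  2: (27,17) 2 'aa'
  3: (17,0) 5 'aaaba'
  4: (0,24) 2 'aa'
  5: (24,21) 5 'aabaa'
  6: (21,18) 8 'aabaabaa'
  7: (18,1) 4 'aaba'
  8: (1,8) 3 'aab'
  9: (8,25) 1 'a'
  10: (25,15) 4 'abaa'
  11: (15,22) 4 'abaa'
  12: (22,19) 7 'abaabaa'
  13: (19,6) 5 'abaab'
  14: (6,13) 3 'aba'
  15: (13,4) 6 'ababaa'
  16: (4,2) 5 'ababa'
  17: (2,9) 2 'ab'
  18: (9,26) 0 ''
  19: (26,16) 3 'baa'
  20: (16,23) 3 'baa'
  21: (23,20) 6 'baabaa'
  22: (20,7) 4 'baab'
  23: (7,14) 2 'ba'
  24: (14,5) 5 'babaa'
  25: (5,12) 4 'baba'
  26: (12,3) 7 'bababaa'
  27: (3,11) 1 'b'
  28: (11,10) 2 'bb'

n(n+1)/2 = 29·30/2 = 435
Σ LCP = 0 + 1 + 2 + 5 + 2 + 5 + 8 + 4 + 3 + 1 + 4 + 4 + 7 + 5 + 3 + 6 + 5 + 2 + 0 + 3 + 3 + 6 + 4 + 2 + 5 + 4 + 7 + 1 + 2 = 104
distinct = 435 − 104 = 331

331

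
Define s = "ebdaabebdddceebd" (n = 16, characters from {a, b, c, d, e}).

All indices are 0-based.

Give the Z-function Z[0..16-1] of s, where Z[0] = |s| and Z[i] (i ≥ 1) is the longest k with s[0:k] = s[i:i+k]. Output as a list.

Z[0]=16
i=1: fresh scan; Z[1]=0
i=2: fresh scan; Z[2]=0
i=3: fresh scan; Z[3]=0
i=4: fresh scan; Z[4]=0
i=5: fresh scan; Z[5]=0
i=6: fresh scan; Z[6]=3 grow→box=[6,9)
i=7: min(r-i=2, Z[1]=0)=0; Z[7]=0
i=8: min(r-i=1, Z[2]=0)=0; Z[8]=0
i=9: fresh scan; Z[9]=0
i=10: fresh scan; Z[10]=0
i=11: fresh scan; Z[11]=0
i=12: fresh scan; Z[12]=1 grow→box=[12,13)
i=13: fresh scan; Z[13]=3 grow→box=[13,16)
i=14: min(r-i=2, Z[1]=0)=0; Z[14]=0
i=15: min(r-i=1, Z[2]=0)=0; Z[15]=0

[16, 0, 0, 0, 0, 0, 3, 0, 0, 0, 0, 0, 1, 3, 0, 0]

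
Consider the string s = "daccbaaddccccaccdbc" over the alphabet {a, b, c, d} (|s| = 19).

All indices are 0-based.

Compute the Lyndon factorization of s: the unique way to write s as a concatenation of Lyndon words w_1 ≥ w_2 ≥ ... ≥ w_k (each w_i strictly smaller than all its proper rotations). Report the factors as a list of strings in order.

["d", "accb", "aaddccccaccdbc"]

emit factor 1: 'd' (i=0, period=1)
emit factor 2: 'accb' (i=1, period=4)
emit factor 3: 'aaddccccaccdbc' (i=5, period=14)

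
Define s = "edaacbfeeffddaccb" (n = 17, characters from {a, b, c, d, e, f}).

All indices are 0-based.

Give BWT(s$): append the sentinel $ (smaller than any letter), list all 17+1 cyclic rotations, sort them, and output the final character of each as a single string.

rank  rotation            last
    0  $edaacbfeeffddaccb  b
    1  aacbfeeffddaccb$ed  d
    2  acbfeeffddaccb$eda  a
    3  accb$edaacbfeeffdd  d
    4  b$edaacbfeeffddacc  c
    5  bfeeffddaccb$edaac  c
    6  cb$edaacbfeeffddac  c
    7  cbfeeffddaccb$edaa  a
    8  ccb$edaacbfeeffdda  a
    9  daacbfeeffddaccb$e  e
   10  daccb$edaacbfeeffd  d
   11  ddaccb$edaacbfeeff  f
   12  edaacbfeeffddaccb$  $
   13  eeffddaccb$edaacbf  f
   14  effddaccb$edaacbfe  e
   15  fddaccb$edaacbfeef  f
   16  feeffddaccb$edaacb  b
   17  ffddaccb$edaacbfee  e

bdadcccaaedf$fefbe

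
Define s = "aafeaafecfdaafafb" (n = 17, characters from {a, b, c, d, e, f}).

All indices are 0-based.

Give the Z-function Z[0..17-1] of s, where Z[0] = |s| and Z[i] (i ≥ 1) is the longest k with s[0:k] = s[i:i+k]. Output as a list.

[17, 1, 0, 0, 4, 1, 0, 0, 0, 0, 0, 3, 1, 0, 1, 0, 0]

Z[0]=17
i=1: outside box; Z[1]=1 extend→box=[1,2)
i=2: outside box; Z[2]=0
i=3: outside box; Z[3]=0
i=4: outside box; Z[4]=4 extend→box=[4,8)
i=5: min(r-i=3, Z[1]=1)=1; Z[5]=1
i=6: min(r-i=2, Z[2]=0)=0; Z[6]=0
i=7: min(r-i=1, Z[3]=0)=0; Z[7]=0
i=8: outside box; Z[8]=0
i=9: outside box; Z[9]=0
i=10: outside box; Z[10]=0
i=11: outside box; Z[11]=3 extend→box=[11,14)
i=12: min(r-i=2, Z[1]=1)=1; Z[12]=1
i=13: min(r-i=1, Z[2]=0)=0; Z[13]=0
i=14: outside box; Z[14]=1 extend→box=[14,15)
i=15: outside box; Z[15]=0
i=16: outside box; Z[16]=0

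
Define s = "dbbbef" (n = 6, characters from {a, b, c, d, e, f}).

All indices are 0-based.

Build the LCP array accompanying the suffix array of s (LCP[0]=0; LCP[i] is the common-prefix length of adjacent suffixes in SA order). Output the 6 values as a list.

rank→(start, suffix):
  0 → (1, 'bbbef')
  1 → (2, 'bbef')
  2 → (3, 'bef')
  3 → (0, 'dbbbef')
  4 → (4, 'ef')
  5 → (5, 'f')

SA = [1, 2, 3, 0, 4, 5]
[i] adj suffixes → lcp
  [1] 1/2 → 2 ('bb')
  [2] 2/3 → 1 ('b')
  [3] 3/0 → 0 ('')
  [4] 0/4 → 0 ('')
  [5] 4/5 → 0 ('')

[0, 2, 1, 0, 0, 0]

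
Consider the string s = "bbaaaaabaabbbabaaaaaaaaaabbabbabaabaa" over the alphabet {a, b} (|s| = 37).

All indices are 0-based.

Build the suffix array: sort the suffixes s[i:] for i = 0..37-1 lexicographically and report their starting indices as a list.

[36, 35, 15, 16, 17, 18, 19, 2, 20, 3, 21, 4, 22, 32, 5, 23, 8, 33, 13, 30, 6, 27, 24, 9, 34, 14, 1, 31, 7, 12, 29, 26, 0, 11, 28, 25, 10]

sorted suffixes:
  #0 SA[0]=36  'a'
  #1 SA[1]=35  'aa'
  #2 SA[2]=15  'aaaaaaaaaabbabbabaabaa'
  #3 SA[3]=16  'aaaaaaaaabbabbabaabaa'
  #4 SA[4]=17  'aaaaaaaabbabbabaabaa'
  #5 SA[5]=18  'aaaaaaabbabbabaabaa'
  #6 SA[6]=19  'aaaaaabbabbabaabaa'
  #7 SA[7]=2  'aaaaabaabbbabaaaaaaaaaabbabbabaabaa'
  #8 SA[8]=20  'aaaaabbabbabaabaa'
  #9 SA[9]=3  'aaaabaabbbabaaaaaaaaaabbabbabaabaa'
  #10 SA[10]=21  'aaaabbabbabaabaa'
  #11 SA[11]=4  'aaabaabbbabaaaaaaaaaabbabbabaabaa'
  #12 SA[12]=22  'aaabbabbabaabaa'
  #13 SA[13]=32  'aabaa'
  #14 SA[14]=5  'aabaabbbabaaaaaaaaaabbabbabaabaa'
  #15 SA[15]=23  'aabbabbabaabaa'
  #16 SA[16]=8  'aabbbabaaaaaaaaaabbabbabaabaa'
  #17 SA[17]=33  'abaa'
  #18 SA[18]=13  'abaaaaaaaaaabbabbabaabaa'
  #19 SA[19]=30  'abaabaa'
  #20 SA[20]=6  'abaabbbabaaaaaaaaaabbabbabaabaa'
  #21 SA[21]=27  'abbabaabaa'
  #22 SA[22]=24  'abbabbabaabaa'
  #23 SA[23]=9  'abbbabaaaaaaaaaabbabbabaabaa'
  #24 SA[24]=34  'baa'
  #25 SA[25]=14  'baaaaaaaaaabbabbabaabaa'
  #26 SA[26]=1  'baaaaabaabbbabaaaaaaaaaabbabbabaabaa'
  #27 SA[27]=31  'baabaa'
  #28 SA[28]=7  'baabbbabaaaaaaaaaabbabbabaabaa'
  #29 SA[29]=12  'babaaaaaaaaaabbabbabaabaa'
  #30 SA[30]=29  'babaabaa'
  #31 SA[31]=26  'babbabaabaa'
  #32 SA[32]=0  'bbaaaaabaabbbabaaaaaaaaaabbabbabaabaa'
  #33 SA[33]=11  'bbabaaaaaaaaaabbabbabaabaa'
  #34 SA[34]=28  'bbabaabaa'
  #35 SA[35]=25  'bbabbabaabaa'
  #36 SA[36]=10  'bbbabaaaaaaaaaabbabbabaabaa'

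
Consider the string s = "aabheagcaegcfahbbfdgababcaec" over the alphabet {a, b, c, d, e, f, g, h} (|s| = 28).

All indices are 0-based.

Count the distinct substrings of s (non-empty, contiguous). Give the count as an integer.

380

rank | idx | suffix
   0 |   0 | aabheagcaegcfahbbfdgababcaec
   1 |  20 | ababcaec
   2 |  22 | abcaec
   3 |   1 | abheagcaegcfahbbfdgababcaec
   4 |  25 | aec
   5 |   8 | aegcfahbbfdgababcaec
   6 |   5 | agcaegcfahbbfdgababcaec
   7 |  13 | ahbbfdgababcaec
   8 |  21 | babcaec
   9 |  15 | bbfdgababcaec
  10 |  23 | bcaec
  11 |  16 | bfdgababcaec
  12 |   2 | bheagcaegcfahbbfdgababcaec
  13 |  27 | c
  14 |  24 | caec
  15 |   7 | caegcfahbbfdgababcaec
  16 |  11 | cfahbbfdgababcaec
  17 |  18 | dgababcaec
  18 |   4 | eagcaegcfahbbfdgababcaec
  19 |  26 | ec
  20 |   9 | egcfahbbfdgababcaec
  21 |  12 | fahbbfdgababcaec
  22 |  17 | fdgababcaec
  23 |  19 | gababcaec
  24 |   6 | gcaegcfahbbfdgababcaec
  25 |  10 | gcfahbbfdgababcaec
  26 |  14 | hbbfdgababcaec
  27 |   3 | heagcaegcfahbbfdgababcaec

SA = [0, 20, 22, 1, 25, 8, 5, 13, 21, 15, 23, 16, 2, 27, 24, 7, 11, 18, 4, 26, 9, 12, 17, 19, 6, 10, 14, 3]
i: (SA[i-1],SA[i]) lcp shared
  1: (0,20) 1 'a'
  2: (20,22) 2 'ab'
  3: (22,1) 2 'ab'
  4: (1,25) 1 'a'
  5: (25,8) 2 'ae'
  6: (8,5) 1 'a'
  7: (5,13) 1 'a'
  8: (13,21) 0 ''
  9: (21,15) 1 'b'
  10: (15,23) 1 'b'
  11: (23,16) 1 'b'
  12: (16,2) 1 'b'
  13: (2,27) 0 ''
  14: (27,24) 1 'c'
  15: (24,7) 3 'cae'
  16: (7,11) 1 'c'
  17: (11,18) 0 ''
  18: (18,4) 0 ''
  19: (4,26) 1 'e'
  20: (26,9) 1 'e'
  21: (9,12) 0 ''
  22: (12,17) 1 'f'
  23: (17,19) 0 ''
  24: (19,6) 1 'g'
  25: (6,10) 2 'gc'
  26: (10,14) 0 ''
  27: (14,3) 1 'h'

n(n+1)/2 = 28·29/2 = 406
Σ LCP = 0 + 1 + 2 + 2 + 1 + 2 + 1 + 1 + 0 + 1 + 1 + 1 + 1 + 0 + 1 + 3 + 1 + 0 + 0 + 1 + 1 + 0 + 1 + 0 + 1 + 2 + 0 + 1 = 26
distinct = 406 − 26 = 380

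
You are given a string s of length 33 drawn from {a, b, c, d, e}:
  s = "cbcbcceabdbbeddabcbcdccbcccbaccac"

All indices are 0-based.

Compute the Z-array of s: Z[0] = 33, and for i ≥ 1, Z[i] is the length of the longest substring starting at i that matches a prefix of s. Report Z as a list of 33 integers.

Z[0]=33
i=1: outside box; Z[1]=0
i=2: outside box; Z[2]=3 scan→box=[2,5)
i=3: min(r-i=2, Z[1]=0)=0; Z[3]=0
i=4: min(r-i=1, Z[2]=3)=1; Z[4]=1
i=5: outside box; Z[5]=1 scan→box=[5,6)
i=6: outside box; Z[6]=0
i=7: outside box; Z[7]=0
i=8: outside box; Z[8]=0
i=9: outside box; Z[9]=0
i=10: outside box; Z[10]=0
i=11: outside box; Z[11]=0
i=12: outside box; Z[12]=0
i=13: outside box; Z[13]=0
i=14: outside box; Z[14]=0
i=15: outside box; Z[15]=0
i=16: outside box; Z[16]=0
i=17: outside box; Z[17]=3 scan→box=[17,20)
i=18: min(r-i=2, Z[1]=0)=0; Z[18]=0
i=19: min(r-i=1, Z[2]=3)=1; Z[19]=1
i=20: outside box; Z[20]=0
i=21: outside box; Z[21]=1 scan→box=[21,22)
i=22: outside box; Z[22]=3 scan→box=[22,25)
i=23: min(r-i=2, Z[1]=0)=0; Z[23]=0
i=24: min(r-i=1, Z[2]=3)=1; Z[24]=1
i=25: outside box; Z[25]=1 scan→box=[25,26)
i=26: outside box; Z[26]=2 scan→box=[26,28)
i=27: min(r-i=1, Z[1]=0)=0; Z[27]=0
i=28: outside box; Z[28]=0
i=29: outside box; Z[29]=1 scan→box=[29,30)
i=30: outside box; Z[30]=1 scan→box=[30,31)
i=31: outside box; Z[31]=0
i=32: outside box; Z[32]=1 scan→box=[32,33)

[33, 0, 3, 0, 1, 1, 0, 0, 0, 0, 0, 0, 0, 0, 0, 0, 0, 3, 0, 1, 0, 1, 3, 0, 1, 1, 2, 0, 0, 1, 1, 0, 1]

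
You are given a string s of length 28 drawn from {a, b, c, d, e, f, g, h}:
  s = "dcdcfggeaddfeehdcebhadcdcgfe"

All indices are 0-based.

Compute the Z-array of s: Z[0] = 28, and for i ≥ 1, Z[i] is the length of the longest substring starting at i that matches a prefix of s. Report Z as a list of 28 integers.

Z[0]=28
i=1: i≥r, start 0; Z[1]=0
i=2: i≥r, start 0; Z[2]=2 grow→box=[2,4)
i=3: min(r-i=1, Z[1]=0)=0; Z[3]=0
i=4: i≥r, start 0; Z[4]=0
i=5: i≥r, start 0; Z[5]=0
i=6: i≥r, start 0; Z[6]=0
i=7: i≥r, start 0; Z[7]=0
i=8: i≥r, start 0; Z[8]=0
i=9: i≥r, start 0; Z[9]=1 grow→box=[9,10)
i=10: i≥r, start 0; Z[10]=1 grow→box=[10,11)
i=11: i≥r, start 0; Z[11]=0
i=12: i≥r, start 0; Z[12]=0
i=13: i≥r, start 0; Z[13]=0
i=14: i≥r, start 0; Z[14]=0
i=15: i≥r, start 0; Z[15]=2 grow→box=[15,17)
i=16: min(r-i=1, Z[1]=0)=0; Z[16]=0
i=17: i≥r, start 0; Z[17]=0
i=18: i≥r, start 0; Z[18]=0
i=19: i≥r, start 0; Z[19]=0
i=20: i≥r, start 0; Z[20]=0
i=21: i≥r, start 0; Z[21]=4 grow→box=[21,25)
i=22: min(r-i=3, Z[1]=0)=0; Z[22]=0
i=23: min(r-i=2, Z[2]=2)=2; Z[23]=2
i=24: min(r-i=1, Z[3]=0)=0; Z[24]=0
i=25: i≥r, start 0; Z[25]=0
i=26: i≥r, start 0; Z[26]=0
i=27: i≥r, start 0; Z[27]=0

[28, 0, 2, 0, 0, 0, 0, 0, 0, 1, 1, 0, 0, 0, 0, 2, 0, 0, 0, 0, 0, 4, 0, 2, 0, 0, 0, 0]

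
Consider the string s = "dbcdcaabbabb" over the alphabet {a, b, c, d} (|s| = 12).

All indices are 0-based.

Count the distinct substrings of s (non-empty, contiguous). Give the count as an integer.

67

rank→(start, suffix):
  0 → (5, 'aabbabb')
  1 → (9, 'abb')
  2 → (6, 'abbabb')
  3 → (11, 'b')
  4 → (8, 'babb')
  5 → (10, 'bb')
  6 → (7, 'bbabb')
  7 → (1, 'bcdcaabbabb')
  8 → (4, 'caabbabb')
  9 → (2, 'cdcaabbabb')
  10 → (0, 'dbcdcaabbabb')
  11 → (3, 'dcaabbabb')

SA = [5, 9, 6, 11, 8, 10, 7, 1, 4, 2, 0, 3]
[i] adj suffixes → lcp
  [1] 5/9 → 1 ('a')
  [2] 9/6 → 3 ('abb')
  [3] 6/11 → 0 ('')
  [4] 11/8 → 1 ('b')
  [5] 8/10 → 1 ('b')
  [6] 10/7 → 2 ('bb')
  [7] 7/1 → 1 ('b')
  [8] 1/4 → 0 ('')
  [9] 4/2 → 1 ('c')
  [10] 2/0 → 0 ('')
  [11] 0/3 → 1 ('d')

n(n+1)/2 = 12·13/2 = 78
Σ LCP = 0 + 1 + 3 + 0 + 1 + 1 + 2 + 1 + 0 + 1 + 0 + 1 = 11
distinct = 78 − 11 = 67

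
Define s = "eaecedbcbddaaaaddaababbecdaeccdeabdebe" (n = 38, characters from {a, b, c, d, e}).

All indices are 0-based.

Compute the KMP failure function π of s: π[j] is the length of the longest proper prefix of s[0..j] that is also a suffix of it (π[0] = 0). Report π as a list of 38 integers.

[0, 0, 1, 0, 1, 0, 0, 0, 0, 0, 0, 0, 0, 0, 0, 0, 0, 0, 0, 0, 0, 0, 0, 1, 0, 0, 0, 1, 0, 0, 0, 1, 2, 0, 0, 1, 0, 1]

π[0] = 0
j=1 s[j]='a': π[1]=0 (border '')
j=2 s[j]='e': π[2]=1 (border 'e')
j=3 s[j]='c': k: 1→0; π[3]=0 (border '')
j=4 s[j]='e': π[4]=1 (border 'e')
j=5 s[j]='d': k: 1→0; π[5]=0 (border '')
j=6 s[j]='b': π[6]=0 (border '')
j=7 s[j]='c': π[7]=0 (border '')
j=8 s[j]='b': π[8]=0 (border '')
j=9 s[j]='d': π[9]=0 (border '')
j=10 s[j]='d': π[10]=0 (border '')
j=11 s[j]='a': π[11]=0 (border '')
j=12 s[j]='a': π[12]=0 (border '')
j=13 s[j]='a': π[13]=0 (border '')
j=14 s[j]='a': π[14]=0 (border '')
j=15 s[j]='d': π[15]=0 (border '')
j=16 s[j]='d': π[16]=0 (border '')
j=17 s[j]='a': π[17]=0 (border '')
j=18 s[j]='a': π[18]=0 (border '')
j=19 s[j]='b': π[19]=0 (border '')
j=20 s[j]='a': π[20]=0 (border '')
j=21 s[j]='b': π[21]=0 (border '')
j=22 s[j]='b': π[22]=0 (border '')
j=23 s[j]='e': π[23]=1 (border 'e')
j=24 s[j]='c': k: 1→0; π[24]=0 (border '')
j=25 s[j]='d': π[25]=0 (border '')
j=26 s[j]='a': π[26]=0 (border '')
j=27 s[j]='e': π[27]=1 (border 'e')
j=28 s[j]='c': k: 1→0; π[28]=0 (border '')
j=29 s[j]='c': π[29]=0 (border '')
j=30 s[j]='d': π[30]=0 (border '')
j=31 s[j]='e': π[31]=1 (border 'e')
j=32 s[j]='a': π[32]=2 (border 'ea')
j=33 s[j]='b': k: 2→0; π[33]=0 (border '')
j=34 s[j]='d': π[34]=0 (border '')
j=35 s[j]='e': π[35]=1 (border 'e')
j=36 s[j]='b': k: 1→0; π[36]=0 (border '')
j=37 s[j]='e': π[37]=1 (border 'e')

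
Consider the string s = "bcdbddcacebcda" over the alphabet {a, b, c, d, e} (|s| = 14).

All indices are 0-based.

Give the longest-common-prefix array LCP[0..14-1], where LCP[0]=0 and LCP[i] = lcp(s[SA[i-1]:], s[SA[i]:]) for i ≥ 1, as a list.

[0, 1, 0, 3, 1, 0, 1, 2, 1, 0, 1, 1, 1, 0]

sorted suffixes:
  #0 SA[0]=13  'a'
  #1 SA[1]=7  'acebcda'
  #2 SA[2]=10  'bcda'
  #3 SA[3]=0  'bcdbddcacebcda'
  #4 SA[4]=3  'bddcacebcda'
  #5 SA[5]=6  'cacebcda'
  #6 SA[6]=11  'cda'
  #7 SA[7]=1  'cdbddcacebcda'
  #8 SA[8]=8  'cebcda'
  #9 SA[9]=12  'da'
  #10 SA[10]=2  'dbddcacebcda'
  #11 SA[11]=5  'dcacebcda'
  #12 SA[12]=4  'ddcacebcda'
  #13 SA[13]=9  'ebcda'

SA = [13, 7, 10, 0, 3, 6, 11, 1, 8, 12, 2, 5, 4, 9]
rank  pair      lcp
   1  s[13:],s[7:]  1  'a'
   2  s[7:],s[10:]  0  ''
   3  s[10:],s[0:]  3  'bcd'
   4  s[0:],s[3:]  1  'b'
   5  s[3:],s[6:]  0  ''
   6  s[6:],s[11:]  1  'c'
   7  s[11:],s[1:]  2  'cd'
   8  s[1:],s[8:]  1  'c'
   9  s[8:],s[12:]  0  ''
  10  s[12:],s[2:]  1  'd'
  11  s[2:],s[5:]  1  'd'
  12  s[5:],s[4:]  1  'd'
  13  s[4:],s[9:]  0  ''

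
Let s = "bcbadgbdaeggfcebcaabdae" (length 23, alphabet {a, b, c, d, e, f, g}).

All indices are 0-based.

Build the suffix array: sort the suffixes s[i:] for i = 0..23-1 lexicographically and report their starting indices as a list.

[17, 18, 3, 21, 8, 2, 15, 0, 19, 6, 16, 1, 13, 20, 7, 4, 22, 14, 9, 12, 5, 11, 10]

sorted suffixes:
  #0 SA[0]=17  'aabdae'
  #1 SA[1]=18  'abdae'
  #2 SA[2]=3  'adgbdaeggfcebcaabdae'
  #3 SA[3]=21  'ae'
  #4 SA[4]=8  'aeggfcebcaabdae'
  #5 SA[5]=2  'badgbdaeggfcebcaabdae'
  #6 SA[6]=15  'bcaabdae'
  #7 SA[7]=0  'bcbadgbdaeggfcebcaabdae'
  #8 SA[8]=19  'bdae'
  #9 SA[9]=6  'bdaeggfcebcaabdae'
  #10 SA[10]=16  'caabdae'
  #11 SA[11]=1  'cbadgbdaeggfcebcaabdae'
  #12 SA[12]=13  'cebcaabdae'
  #13 SA[13]=20  'dae'
  #14 SA[14]=7  'daeggfcebcaabdae'
  #15 SA[15]=4  'dgbdaeggfcebcaabdae'
  #16 SA[16]=22  'e'
  #17 SA[17]=14  'ebcaabdae'
  #18 SA[18]=9  'eggfcebcaabdae'
  #19 SA[19]=12  'fcebcaabdae'
  #20 SA[20]=5  'gbdaeggfcebcaabdae'
  #21 SA[21]=11  'gfcebcaabdae'
  #22 SA[22]=10  'ggfcebcaabdae'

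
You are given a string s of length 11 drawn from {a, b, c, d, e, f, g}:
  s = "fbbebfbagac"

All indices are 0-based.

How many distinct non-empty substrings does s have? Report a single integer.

rank→(start, suffix):
  0 → (9, 'ac')
  1 → (7, 'agac')
  2 → (6, 'bagac')
  3 → (1, 'bbebfbagac')
  4 → (2, 'bebfbagac')
  5 → (4, 'bfbagac')
  6 → (10, 'c')
  7 → (3, 'ebfbagac')
  8 → (5, 'fbagac')
  9 → (0, 'fbbebfbagac')
  10 → (8, 'gac')

SA = [9, 7, 6, 1, 2, 4, 10, 3, 5, 0, 8]
[i] adj suffixes → lcp
  [1] 9/7 → 1 ('a')
  [2] 7/6 → 0 ('')
  [3] 6/1 → 1 ('b')
  [4] 1/2 → 1 ('b')
  [5] 2/4 → 1 ('b')
  [6] 4/10 → 0 ('')
  [7] 10/3 → 0 ('')
  [8] 3/5 → 0 ('')
  [9] 5/0 → 2 ('fb')
  [10] 0/8 → 0 ('')

n(n+1)/2 = 11·12/2 = 66
Σ LCP = 0 + 1 + 0 + 1 + 1 + 1 + 0 + 0 + 0 + 2 + 0 = 6
distinct = 66 − 6 = 60

60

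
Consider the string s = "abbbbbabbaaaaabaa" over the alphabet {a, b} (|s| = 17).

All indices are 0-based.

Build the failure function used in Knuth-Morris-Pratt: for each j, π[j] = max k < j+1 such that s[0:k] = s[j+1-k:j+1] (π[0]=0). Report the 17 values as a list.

π[0] = 0
j=1 s[j]='b': π[1]=0 (border '')
j=2 s[j]='b': π[2]=0 (border '')
j=3 s[j]='b': π[3]=0 (border '')
j=4 s[j]='b': π[4]=0 (border '')
j=5 s[j]='b': π[5]=0 (border '')
j=6 s[j]='a': π[6]=1 (border 'a')
j=7 s[j]='b': π[7]=2 (border 'ab')
j=8 s[j]='b': π[8]=3 (border 'abb')
j=9 s[j]='a': k: 3→0; π[9]=1 (border 'a')
j=10 s[j]='a': k: 1→0; π[10]=1 (border 'a')
j=11 s[j]='a': k: 1→0; π[11]=1 (border 'a')
j=12 s[j]='a': k: 1→0; π[12]=1 (border 'a')
j=13 s[j]='a': k: 1→0; π[13]=1 (border 'a')
j=14 s[j]='b': π[14]=2 (border 'ab')
j=15 s[j]='a': k: 2→0; π[15]=1 (border 'a')
j=16 s[j]='a': k: 1→0; π[16]=1 (border 'a')

[0, 0, 0, 0, 0, 0, 1, 2, 3, 1, 1, 1, 1, 1, 2, 1, 1]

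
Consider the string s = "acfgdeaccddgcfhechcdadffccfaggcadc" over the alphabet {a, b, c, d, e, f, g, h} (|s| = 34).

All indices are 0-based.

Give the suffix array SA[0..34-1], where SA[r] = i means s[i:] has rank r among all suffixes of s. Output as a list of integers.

sorted suffixes:
  #0 SA[0]=6  'accddgcfhechcdadffccfaggcadc'
  #1 SA[1]=0  'acfgdeaccddgcfhechcdadffccfaggcadc'
  #2 SA[2]=31  'adc'
  #3 SA[3]=20  'adffccfaggcadc'
  #4 SA[4]=27  'aggcadc'
  #5 SA[5]=33  'c'
  #6 SA[6]=30  'cadc'
  #7 SA[7]=7  'ccddgcfhechcdadffccfaggcadc'
  #8 SA[8]=24  'ccfaggcadc'
  #9 SA[9]=18  'cdadffccfaggcadc'
  #10 SA[10]=8  'cddgcfhechcdadffccfaggcadc'
  #11 SA[11]=25  'cfaggcadc'
  #12 SA[12]=1  'cfgdeaccddgcfhechcdadffccfaggcadc'
  #13 SA[13]=12  'cfhechcdadffccfaggcadc'
  #14 SA[14]=16  'chcdadffccfaggcadc'
  #15 SA[15]=19  'dadffccfaggcadc'
  #16 SA[16]=32  'dc'
  #17 SA[17]=9  'ddgcfhechcdadffccfaggcadc'
  #18 SA[18]=4  'deaccddgcfhechcdadffccfaggcadc'
  #19 SA[19]=21  'dffccfaggcadc'
  #20 SA[20]=10  'dgcfhechcdadffccfaggcadc'
  #21 SA[21]=5  'eaccddgcfhechcdadffccfaggcadc'
  #22 SA[22]=15  'echcdadffccfaggcadc'
  #23 SA[23]=26  'faggcadc'
  #24 SA[24]=23  'fccfaggcadc'
  #25 SA[25]=22  'ffccfaggcadc'
  #26 SA[26]=2  'fgdeaccddgcfhechcdadffccfaggcadc'
  #27 SA[27]=13  'fhechcdadffccfaggcadc'
  #28 SA[28]=29  'gcadc'
  #29 SA[29]=11  'gcfhechcdadffccfaggcadc'
  #30 SA[30]=3  'gdeaccddgcfhechcdadffccfaggcadc'
  #31 SA[31]=28  'ggcadc'
  #32 SA[32]=17  'hcdadffccfaggcadc'
  #33 SA[33]=14  'hechcdadffccfaggcadc'

[6, 0, 31, 20, 27, 33, 30, 7, 24, 18, 8, 25, 1, 12, 16, 19, 32, 9, 4, 21, 10, 5, 15, 26, 23, 22, 2, 13, 29, 11, 3, 28, 17, 14]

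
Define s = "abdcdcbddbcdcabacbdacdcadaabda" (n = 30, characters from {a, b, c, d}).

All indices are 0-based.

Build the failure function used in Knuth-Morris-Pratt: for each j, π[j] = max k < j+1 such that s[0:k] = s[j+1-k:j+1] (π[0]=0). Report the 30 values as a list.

[0, 0, 0, 0, 0, 0, 0, 0, 0, 0, 0, 0, 0, 1, 2, 1, 0, 0, 0, 1, 0, 0, 0, 1, 0, 1, 1, 2, 3, 1]

π[0] = 0
j=1 s[j]='b': π[1]=0 (border '')
j=2 s[j]='d': π[2]=0 (border '')
j=3 s[j]='c': π[3]=0 (border '')
j=4 s[j]='d': π[4]=0 (border '')
j=5 s[j]='c': π[5]=0 (border '')
j=6 s[j]='b': π[6]=0 (border '')
j=7 s[j]='d': π[7]=0 (border '')
j=8 s[j]='d': π[8]=0 (border '')
j=9 s[j]='b': π[9]=0 (border '')
j=10 s[j]='c': π[10]=0 (border '')
j=11 s[j]='d': π[11]=0 (border '')
j=12 s[j]='c': π[12]=0 (border '')
j=13 s[j]='a': π[13]=1 (border 'a')
j=14 s[j]='b': π[14]=2 (border 'ab')
j=15 s[j]='a': k: 2→0; π[15]=1 (border 'a')
j=16 s[j]='c': k: 1→0; π[16]=0 (border '')
j=17 s[j]='b': π[17]=0 (border '')
j=18 s[j]='d': π[18]=0 (border '')
j=19 s[j]='a': π[19]=1 (border 'a')
j=20 s[j]='c': k: 1→0; π[20]=0 (border '')
j=21 s[j]='d': π[21]=0 (border '')
j=22 s[j]='c': π[22]=0 (border '')
j=23 s[j]='a': π[23]=1 (border 'a')
j=24 s[j]='d': k: 1→0; π[24]=0 (border '')
j=25 s[j]='a': π[25]=1 (border 'a')
j=26 s[j]='a': k: 1→0; π[26]=1 (border 'a')
j=27 s[j]='b': π[27]=2 (border 'ab')
j=28 s[j]='d': π[28]=3 (border 'abd')
j=29 s[j]='a': k: 3→0; π[29]=1 (border 'a')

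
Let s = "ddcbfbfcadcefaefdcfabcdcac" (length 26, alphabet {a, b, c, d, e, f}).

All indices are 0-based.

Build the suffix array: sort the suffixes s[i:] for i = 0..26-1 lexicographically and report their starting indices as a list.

rank | idx | suffix
   0 |  19 | abcdcac
   1 |  24 | ac
   2 |   8 | adcefaefdcfabcdcac
   3 |  13 | aefdcfabcdcac
   4 |  20 | bcdcac
   5 |   3 | bfbfcadcefaefdcfabcdcac
   6 |   5 | bfcadcefaefdcfabcdcac
   7 |  25 | c
   8 |  23 | cac
   9 |   7 | cadcefaefdcfabcdcac
  10 |   2 | cbfbfcadcefaefdcfabcdcac
  11 |  21 | cdcac
  12 |  10 | cefaefdcfabcdcac
  13 |  17 | cfabcdcac
  14 |  22 | dcac
  15 |   1 | dcbfbfcadcefaefdcfabcdcac
  16 |   9 | dcefaefdcfabcdcac
  17 |  16 | dcfabcdcac
  18 |   0 | ddcbfbfcadcefaefdcfabcdcac
  19 |  11 | efaefdcfabcdcac
  20 |  14 | efdcfabcdcac
  21 |  18 | fabcdcac
  22 |  12 | faefdcfabcdcac
  23 |   4 | fbfcadcefaefdcfabcdcac
  24 |   6 | fcadcefaefdcfabcdcac
  25 |  15 | fdcfabcdcac

[19, 24, 8, 13, 20, 3, 5, 25, 23, 7, 2, 21, 10, 17, 22, 1, 9, 16, 0, 11, 14, 18, 12, 4, 6, 15]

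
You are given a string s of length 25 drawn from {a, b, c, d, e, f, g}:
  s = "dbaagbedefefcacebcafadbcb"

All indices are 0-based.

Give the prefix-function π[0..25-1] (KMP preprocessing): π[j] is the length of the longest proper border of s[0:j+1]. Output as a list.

[0, 0, 0, 0, 0, 0, 0, 1, 0, 0, 0, 0, 0, 0, 0, 0, 0, 0, 0, 0, 0, 1, 2, 0, 0]

π[0] = 0
j=1 s[j]='b': π[1]=0 (border '')
j=2 s[j]='a': π[2]=0 (border '')
j=3 s[j]='a': π[3]=0 (border '')
j=4 s[j]='g': π[4]=0 (border '')
j=5 s[j]='b': π[5]=0 (border '')
j=6 s[j]='e': π[6]=0 (border '')
j=7 s[j]='d': π[7]=1 (border 'd')
j=8 s[j]='e': k: 1→0; π[8]=0 (border '')
j=9 s[j]='f': π[9]=0 (border '')
j=10 s[j]='e': π[10]=0 (border '')
j=11 s[j]='f': π[11]=0 (border '')
j=12 s[j]='c': π[12]=0 (border '')
j=13 s[j]='a': π[13]=0 (border '')
j=14 s[j]='c': π[14]=0 (border '')
j=15 s[j]='e': π[15]=0 (border '')
j=16 s[j]='b': π[16]=0 (border '')
j=17 s[j]='c': π[17]=0 (border '')
j=18 s[j]='a': π[18]=0 (border '')
j=19 s[j]='f': π[19]=0 (border '')
j=20 s[j]='a': π[20]=0 (border '')
j=21 s[j]='d': π[21]=1 (border 'd')
j=22 s[j]='b': π[22]=2 (border 'db')
j=23 s[j]='c': k: 2→0; π[23]=0 (border '')
j=24 s[j]='b': π[24]=0 (border '')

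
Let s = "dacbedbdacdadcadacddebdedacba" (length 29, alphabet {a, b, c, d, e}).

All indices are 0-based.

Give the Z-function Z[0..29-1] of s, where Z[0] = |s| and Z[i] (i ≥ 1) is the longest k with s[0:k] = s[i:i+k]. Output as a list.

Z[0]=29
i=1: outside box; Z[1]=0
i=2: outside box; Z[2]=0
i=3: outside box; Z[3]=0
i=4: outside box; Z[4]=0
i=5: outside box; Z[5]=1 extend→box=[5,6)
i=6: outside box; Z[6]=0
i=7: outside box; Z[7]=3 extend→box=[7,10)
i=8: min(r-i=2, Z[1]=0)=0; Z[8]=0
i=9: min(r-i=1, Z[2]=0)=0; Z[9]=0
i=10: outside box; Z[10]=2 extend→box=[10,12)
i=11: min(r-i=1, Z[1]=0)=0; Z[11]=0
i=12: outside box; Z[12]=1 extend→box=[12,13)
i=13: outside box; Z[13]=0
i=14: outside box; Z[14]=0
i=15: outside box; Z[15]=3 extend→box=[15,18)
i=16: min(r-i=2, Z[1]=0)=0; Z[16]=0
i=17: min(r-i=1, Z[2]=0)=0; Z[17]=0
i=18: outside box; Z[18]=1 extend→box=[18,19)
i=19: outside box; Z[19]=1 extend→box=[19,20)
i=20: outside box; Z[20]=0
i=21: outside box; Z[21]=0
i=22: outside box; Z[22]=1 extend→box=[22,23)
i=23: outside box; Z[23]=0
i=24: outside box; Z[24]=4 extend→box=[24,28)
i=25: min(r-i=3, Z[1]=0)=0; Z[25]=0
i=26: min(r-i=2, Z[2]=0)=0; Z[26]=0
i=27: min(r-i=1, Z[3]=0)=0; Z[27]=0
i=28: outside box; Z[28]=0

[29, 0, 0, 0, 0, 1, 0, 3, 0, 0, 2, 0, 1, 0, 0, 3, 0, 0, 1, 1, 0, 0, 1, 0, 4, 0, 0, 0, 0]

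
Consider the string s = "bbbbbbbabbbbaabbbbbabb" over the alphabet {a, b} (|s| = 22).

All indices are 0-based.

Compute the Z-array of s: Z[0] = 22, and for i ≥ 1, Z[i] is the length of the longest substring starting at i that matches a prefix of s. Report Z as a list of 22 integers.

Z[0]=22
i=1: outside box; Z[1]=6 extend→box=[1,7)
i=2: min(r-i=5, Z[1]=6)=5; Z[2]=5
i=3: min(r-i=4, Z[2]=5)=4; Z[3]=4
i=4: min(r-i=3, Z[3]=4)=3; Z[4]=3
i=5: min(r-i=2, Z[4]=3)=2; Z[5]=2
i=6: min(r-i=1, Z[5]=2)=1; Z[6]=1
i=7: outside box; Z[7]=0
i=8: outside box; Z[8]=4 extend→box=[8,12)
i=9: min(r-i=3, Z[1]=6)=3; Z[9]=3
i=10: min(r-i=2, Z[2]=5)=2; Z[10]=2
i=11: min(r-i=1, Z[3]=4)=1; Z[11]=1
i=12: outside box; Z[12]=0
i=13: outside box; Z[13]=0
i=14: outside box; Z[14]=5 extend→box=[14,19)
i=15: min(r-i=4, Z[1]=6)=4; Z[15]=4
i=16: min(r-i=3, Z[2]=5)=3; Z[16]=3
i=17: min(r-i=2, Z[3]=4)=2; Z[17]=2
i=18: min(r-i=1, Z[4]=3)=1; Z[18]=1
i=19: outside box; Z[19]=0
i=20: outside box; Z[20]=2 extend→box=[20,22)
i=21: min(r-i=1, Z[1]=6)=1; Z[21]=1

[22, 6, 5, 4, 3, 2, 1, 0, 4, 3, 2, 1, 0, 0, 5, 4, 3, 2, 1, 0, 2, 1]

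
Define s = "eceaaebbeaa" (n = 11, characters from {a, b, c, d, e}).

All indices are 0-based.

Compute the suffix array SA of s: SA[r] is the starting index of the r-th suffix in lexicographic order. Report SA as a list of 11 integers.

rank→(start, suffix):
  0 → (10, 'a')
  1 → (9, 'aa')
  2 → (3, 'aaebbeaa')
  3 → (4, 'aebbeaa')
  4 → (6, 'bbeaa')
  5 → (7, 'beaa')
  6 → (1, 'ceaaebbeaa')
  7 → (8, 'eaa')
  8 → (2, 'eaaebbeaa')
  9 → (5, 'ebbeaa')
  10 → (0, 'eceaaebbeaa')

[10, 9, 3, 4, 6, 7, 1, 8, 2, 5, 0]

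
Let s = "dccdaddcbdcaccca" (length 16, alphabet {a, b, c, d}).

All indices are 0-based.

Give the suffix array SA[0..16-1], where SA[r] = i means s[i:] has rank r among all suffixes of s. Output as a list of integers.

[15, 11, 4, 8, 14, 10, 7, 13, 12, 1, 2, 3, 9, 6, 0, 5]

sorted suffixes:
  #0 SA[0]=15  'a'
  #1 SA[1]=11  'accca'
  #2 SA[2]=4  'addcbdcaccca'
  #3 SA[3]=8  'bdcaccca'
  #4 SA[4]=14  'ca'
  #5 SA[5]=10  'caccca'
  #6 SA[6]=7  'cbdcaccca'
  #7 SA[7]=13  'cca'
  #8 SA[8]=12  'ccca'
  #9 SA[9]=1  'ccdaddcbdcaccca'
  #10 SA[10]=2  'cdaddcbdcaccca'
  #11 SA[11]=3  'daddcbdcaccca'
  #12 SA[12]=9  'dcaccca'
  #13 SA[13]=6  'dcbdcaccca'
  #14 SA[14]=0  'dccdaddcbdcaccca'
  #15 SA[15]=5  'ddcbdcaccca'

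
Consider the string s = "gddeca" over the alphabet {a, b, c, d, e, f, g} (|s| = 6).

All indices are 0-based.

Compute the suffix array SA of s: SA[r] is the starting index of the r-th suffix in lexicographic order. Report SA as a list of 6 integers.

rank | idx | suffix
   0 |   5 | a
   1 |   4 | ca
   2 |   1 | ddeca
   3 |   2 | deca
   4 |   3 | eca
   5 |   0 | gddeca

[5, 4, 1, 2, 3, 0]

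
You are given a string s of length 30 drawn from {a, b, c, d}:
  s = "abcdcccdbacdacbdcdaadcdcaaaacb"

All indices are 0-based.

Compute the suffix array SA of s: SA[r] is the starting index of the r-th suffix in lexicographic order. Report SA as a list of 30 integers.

sorted suffixes:
  #0 SA[0]=24  'aaaacb'
  #1 SA[1]=25  'aaacb'
  #2 SA[2]=26  'aacb'
  #3 SA[3]=18  'aadcdcaaaacb'
  #4 SA[4]=0  'abcdcccdbacdacbdcdaadcdcaaaacb'
  #5 SA[5]=27  'acb'
  #6 SA[6]=12  'acbdcdaadcdcaaaacb'
  #7 SA[7]=9  'acdacbdcdaadcdcaaaacb'
  #8 SA[8]=19  'adcdcaaaacb'
  #9 SA[9]=29  'b'
  #10 SA[10]=8  'bacdacbdcdaadcdcaaaacb'
  #11 SA[11]=1  'bcdcccdbacdacbdcdaadcdcaaaacb'
  #12 SA[12]=14  'bdcdaadcdcaaaacb'
  #13 SA[13]=23  'caaaacb'
  #14 SA[14]=28  'cb'
  #15 SA[15]=13  'cbdcdaadcdcaaaacb'
  #16 SA[16]=4  'cccdbacdacbdcdaadcdcaaaacb'
  #17 SA[17]=5  'ccdbacdacbdcdaadcdcaaaacb'
  #18 SA[18]=16  'cdaadcdcaaaacb'
  #19 SA[19]=10  'cdacbdcdaadcdcaaaacb'
  #20 SA[20]=6  'cdbacdacbdcdaadcdcaaaacb'
  #21 SA[21]=21  'cdcaaaacb'
  #22 SA[22]=2  'cdcccdbacdacbdcdaadcdcaaaacb'
  #23 SA[23]=17  'daadcdcaaaacb'
  #24 SA[24]=11  'dacbdcdaadcdcaaaacb'
  #25 SA[25]=7  'dbacdacbdcdaadcdcaaaacb'
  #26 SA[26]=22  'dcaaaacb'
  #27 SA[27]=3  'dcccdbacdacbdcdaadcdcaaaacb'
  #28 SA[28]=15  'dcdaadcdcaaaacb'
  #29 SA[29]=20  'dcdcaaaacb'

[24, 25, 26, 18, 0, 27, 12, 9, 19, 29, 8, 1, 14, 23, 28, 13, 4, 5, 16, 10, 6, 21, 2, 17, 11, 7, 22, 3, 15, 20]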